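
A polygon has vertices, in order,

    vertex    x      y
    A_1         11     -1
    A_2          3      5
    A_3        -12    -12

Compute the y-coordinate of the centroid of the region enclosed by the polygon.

Apply the shoelace formula. First the cross-terms c_i = x_i·y_{i+1} − x_{i+1}·y_i:
  58, 24, 144  ⇒  2A = 226, A = 113.
Then Σ (y_i + y_{i+1})·c_i = -1808, so ȳ = -1808 / (6·113) = -8/3.

-8/3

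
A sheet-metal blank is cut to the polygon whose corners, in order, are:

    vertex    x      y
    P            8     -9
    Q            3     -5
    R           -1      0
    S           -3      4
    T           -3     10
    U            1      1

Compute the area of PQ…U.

Apply the shoelace (surveyor's) formula: 2A = Σ (x_i·y_{i+1} − x_{i+1}·y_i), indices taken mod 6.
Σ = (-13) + (-5) + (-4) + (-18) + (-13) + (-17) = -70
Area = |Σ|/2 = 35.

35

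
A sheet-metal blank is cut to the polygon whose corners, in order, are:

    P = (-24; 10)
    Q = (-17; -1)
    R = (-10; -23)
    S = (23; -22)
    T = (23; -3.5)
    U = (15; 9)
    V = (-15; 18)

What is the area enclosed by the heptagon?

Apply the surveyor's formula: 2A = Σ (x_i·y_{i+1} − x_{i+1}·y_i), indices taken mod 7.
Cross-terms: 194, 381, 749, 425.5, 259.5, 405, 282  ⇒  Σ = 2696
Area = |Σ|/2 = 1348.

1348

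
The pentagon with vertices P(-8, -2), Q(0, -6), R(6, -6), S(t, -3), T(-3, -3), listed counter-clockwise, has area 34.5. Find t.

The doubled signed area Σ (x_i y_{i+1} − x_{i+1} y_i) is linear in t.
With t=0 it equals 39; the coefficient of t is 3 (from the two edges through S).
So 3·t + 39 = 2·34.5 = 69 ⇒ t = 10.

10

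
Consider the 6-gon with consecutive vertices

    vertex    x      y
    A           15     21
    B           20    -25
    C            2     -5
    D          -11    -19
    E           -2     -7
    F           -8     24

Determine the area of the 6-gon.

765.5

Apply the shoelace formula: 2A = Σ (x_i·y_{i+1} − x_{i+1}·y_i), indices taken mod 6.
Cross-terms: -795, -50, -93, 39, -104, -528  ⇒  Σ = -1531
Area = |Σ|/2 = 765.5.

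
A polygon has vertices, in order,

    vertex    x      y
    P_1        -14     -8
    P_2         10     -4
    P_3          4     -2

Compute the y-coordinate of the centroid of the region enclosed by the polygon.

-14/3

Apply the shoelace (surveyor's) formula. First the cross-terms c_i = x_i·y_{i+1} − x_{i+1}·y_i:
  136, -4, -60  ⇒  2A = 72, A = 36.
Then Σ (y_i + y_{i+1})·c_i = -1008, so ȳ = -1008 / (6·36) = -14/3.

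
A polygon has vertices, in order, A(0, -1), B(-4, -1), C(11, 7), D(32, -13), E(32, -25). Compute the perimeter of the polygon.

102

|AB| = √((-4)² + (0)²) = √16 = 4
|BC| = √((15)² + (8)²) = √289 = 17
|CD| = √((21)² + (-20)²) = √841 = 29
|DE| = √((0)² + (-12)²) = √144 = 12
|EA| = √((-32)² + (24)²) = √1600 = 40
Perimeter = 4 + 17 + 29 + 12 + 40 = 102.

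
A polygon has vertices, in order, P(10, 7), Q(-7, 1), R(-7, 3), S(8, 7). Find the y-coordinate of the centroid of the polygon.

85/21

Apply the shoelace formula. First the cross-terms c_i = x_i·y_{i+1} − x_{i+1}·y_i:
  59, -14, -73, -14  ⇒  2A = -42, A = -21.
Then Σ (y_i + y_{i+1})·c_i = -510, so ȳ = -510 / (6·(-21)) = 85/21.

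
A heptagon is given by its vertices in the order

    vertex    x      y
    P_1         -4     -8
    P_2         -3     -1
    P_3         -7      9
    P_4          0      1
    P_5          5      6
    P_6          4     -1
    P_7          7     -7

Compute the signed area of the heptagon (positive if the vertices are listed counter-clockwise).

-100

Apply Gauss's area formula: 2A = Σ (x_i·y_{i+1} − x_{i+1}·y_i), indices taken mod 7.
Cross-terms: -20, -34, -7, -5, -29, -21, -84  ⇒  Σ = -200
Signed area = Σ/2 = -100 (negative ⇒ clockwise traversal).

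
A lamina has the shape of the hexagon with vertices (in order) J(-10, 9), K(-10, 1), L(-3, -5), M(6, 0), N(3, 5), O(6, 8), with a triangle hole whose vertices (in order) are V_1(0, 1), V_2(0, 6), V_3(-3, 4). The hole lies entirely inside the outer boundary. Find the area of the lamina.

Outer boundary:
Σ = (80) + (53) + (30) + (30) + (-6) + (134) = 321
Area = |Σ|/2 = 160.5.
Hole:
Apply the surveyor's formula: 2A = Σ (x_i·y_{i+1} − x_{i+1}·y_i), indices taken mod 3.
Σ = (0) + (18) + (-3) = 15
Area = |Σ|/2 = 7.5.
Net area = 160.5 − 7.5 = 153.

153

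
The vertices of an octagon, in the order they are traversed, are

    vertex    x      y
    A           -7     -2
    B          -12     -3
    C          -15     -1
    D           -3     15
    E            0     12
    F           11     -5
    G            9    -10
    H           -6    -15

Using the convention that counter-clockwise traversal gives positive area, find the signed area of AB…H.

-392.5

A→B: (-7)(-3) − (-12)(-2) = -3
B→C: (-12)(-1) − (-15)(-3) = -33
C→D: (-15)(15) − (-3)(-1) = -228
D→E: (-3)(12) − (0)(15) = -36
E→F: (0)(-5) − (11)(12) = -132
F→G: (11)(-10) − (9)(-5) = -65
G→H: (9)(-15) − (-6)(-10) = -195
H→A: (-6)(-2) − (-7)(-15) = -93
Σ = -785
Signed area = Σ/2 = -392.5 (negative ⇒ clockwise traversal).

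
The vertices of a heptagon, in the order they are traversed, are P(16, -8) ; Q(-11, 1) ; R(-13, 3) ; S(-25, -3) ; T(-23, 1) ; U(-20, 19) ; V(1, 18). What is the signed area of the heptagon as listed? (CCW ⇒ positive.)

-582

Apply the surveyor's formula: 2A = Σ (x_i·y_{i+1} − x_{i+1}·y_i), indices taken mod 7.
P→Q: (16)(1) − (-11)(-8) = -72
Q→R: (-11)(3) − (-13)(1) = -20
R→S: (-13)(-3) − (-25)(3) = 114
S→T: (-25)(1) − (-23)(-3) = -94
T→U: (-23)(19) − (-20)(1) = -417
U→V: (-20)(18) − (1)(19) = -379
V→P: (1)(-8) − (16)(18) = -296
Σ = -1164
Signed area = Σ/2 = -582 (negative ⇒ clockwise traversal).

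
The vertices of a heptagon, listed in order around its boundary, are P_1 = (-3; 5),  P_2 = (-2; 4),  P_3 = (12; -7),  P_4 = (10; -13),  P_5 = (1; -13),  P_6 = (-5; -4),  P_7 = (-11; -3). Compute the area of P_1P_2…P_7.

200.5

Apply the surveyor's formula: 2A = Σ (x_i·y_{i+1} − x_{i+1}·y_i), indices taken mod 7.
Σ = (-2) + (-34) + (-86) + (-117) + (-69) + (-29) + (-64) = -401
Area = |Σ|/2 = 200.5.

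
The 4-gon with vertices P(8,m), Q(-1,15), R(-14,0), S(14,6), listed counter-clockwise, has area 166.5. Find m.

Write out the shoelace sum; only the two edges meeting at P involve m:
2·Area = [(14·m − 8·6) + (8·15 − (-1)·m)] + 126
       = 15·m + 198 = 333
⇒ m = 9.

9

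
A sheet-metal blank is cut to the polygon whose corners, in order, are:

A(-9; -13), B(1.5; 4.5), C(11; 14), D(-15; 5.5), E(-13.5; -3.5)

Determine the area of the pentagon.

Apply the shoelace formula: 2A = Σ (x_i·y_{i+1} − x_{i+1}·y_i), indices taken mod 5.
Σ = (-21) + (-28.5) + (270.5) + (126.75) + (144) = 491.75
Area = |Σ|/2 = 245.875.

245.875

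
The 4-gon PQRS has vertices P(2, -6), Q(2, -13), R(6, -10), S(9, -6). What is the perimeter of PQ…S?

24

|PQ| = √((0)² + (-7)²) = √49 = 7
|QR| = √((4)² + (3)²) = √25 = 5
|RS| = √((3)² + (4)²) = √25 = 5
|SP| = √((-7)² + (0)²) = √49 = 7
Perimeter = 7 + 5 + 5 + 7 = 24.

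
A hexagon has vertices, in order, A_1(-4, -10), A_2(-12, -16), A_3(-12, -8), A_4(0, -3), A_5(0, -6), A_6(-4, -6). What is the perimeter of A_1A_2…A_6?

|A_1A_2| = √((-8)² + (-6)²) = √100 = 10
|A_2A_3| = √((0)² + (8)²) = √64 = 8
|A_3A_4| = √((12)² + (5)²) = √169 = 13
|A_4A_5| = √((0)² + (-3)²) = √9 = 3
|A_5A_6| = √((-4)² + (0)²) = √16 = 4
|A_6A_1| = √((0)² + (-4)²) = √16 = 4
Perimeter = 10 + 8 + 13 + 3 + 4 + 4 = 42.

42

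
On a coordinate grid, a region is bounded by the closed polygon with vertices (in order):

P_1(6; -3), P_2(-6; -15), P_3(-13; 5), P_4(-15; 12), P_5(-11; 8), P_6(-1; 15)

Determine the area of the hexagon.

Cross-terms: -108, -225, -81, 12, -157, -87  ⇒  Σ = -646
Area = |Σ|/2 = 323.

323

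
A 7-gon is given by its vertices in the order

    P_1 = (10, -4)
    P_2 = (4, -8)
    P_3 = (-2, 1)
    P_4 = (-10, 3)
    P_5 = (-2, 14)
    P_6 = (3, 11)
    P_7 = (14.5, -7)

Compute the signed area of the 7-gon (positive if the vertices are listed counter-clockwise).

Σ = (-64) + (-12) + (4) + (-134) + (-64) + (-180.5) + (12) = -438.5
Signed area = Σ/2 = -219.25 (negative ⇒ clockwise traversal).

-219.25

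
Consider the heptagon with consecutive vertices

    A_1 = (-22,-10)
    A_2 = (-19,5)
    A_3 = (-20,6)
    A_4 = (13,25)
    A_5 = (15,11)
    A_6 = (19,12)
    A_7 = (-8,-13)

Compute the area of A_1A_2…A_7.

755

Cross-terms: -300, -14, -578, -232, -29, -151, -206  ⇒  Σ = -1510
Area = |Σ|/2 = 755.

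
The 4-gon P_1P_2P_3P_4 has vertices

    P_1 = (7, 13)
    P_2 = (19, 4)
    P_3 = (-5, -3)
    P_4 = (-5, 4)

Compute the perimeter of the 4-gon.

62

|P_1P_2| = √((12)² + (-9)²) = √225 = 15
|P_2P_3| = √((-24)² + (-7)²) = √625 = 25
|P_3P_4| = √((0)² + (7)²) = √49 = 7
|P_4P_1| = √((12)² + (9)²) = √225 = 15
Perimeter = 15 + 25 + 7 + 15 = 62.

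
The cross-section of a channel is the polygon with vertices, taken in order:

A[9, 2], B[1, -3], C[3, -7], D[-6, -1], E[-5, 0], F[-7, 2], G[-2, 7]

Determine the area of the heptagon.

99.5

Σ = (-29) + (2) + (-45) + (-5) + (-10) + (-45) + (-67) = -199
Area = |Σ|/2 = 99.5.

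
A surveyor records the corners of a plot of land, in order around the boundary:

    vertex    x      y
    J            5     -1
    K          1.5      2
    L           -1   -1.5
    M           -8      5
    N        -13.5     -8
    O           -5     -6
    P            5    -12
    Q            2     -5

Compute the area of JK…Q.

139.375

Σ = (11.5) + (-0.25) + (-17) + (131.5) + (41) + (90) + (-1) + (23) = 278.75
Area = |Σ|/2 = 139.375.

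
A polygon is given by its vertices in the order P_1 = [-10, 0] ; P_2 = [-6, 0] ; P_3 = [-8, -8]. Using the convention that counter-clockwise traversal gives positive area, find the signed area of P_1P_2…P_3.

Apply the shoelace (surveyor's) formula: 2A = Σ (x_i·y_{i+1} − x_{i+1}·y_i), indices taken mod 3.
Σ = (0) + (48) + (-80) = -32
Signed area = Σ/2 = -16 (negative ⇒ clockwise traversal).

-16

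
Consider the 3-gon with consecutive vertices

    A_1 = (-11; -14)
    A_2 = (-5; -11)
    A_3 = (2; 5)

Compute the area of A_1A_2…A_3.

Apply Gauss's area formula: 2A = Σ (x_i·y_{i+1} − x_{i+1}·y_i), indices taken mod 3.
Σ = (51) + (-3) + (27) = 75
Area = |Σ|/2 = 37.5.

37.5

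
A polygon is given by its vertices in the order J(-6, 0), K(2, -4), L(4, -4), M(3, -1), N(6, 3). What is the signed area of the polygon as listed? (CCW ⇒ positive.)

36.5

Σ = (24) + (8) + (8) + (15) + (18) = 73
Signed area = Σ/2 = 36.5 (positive ⇒ counter-clockwise traversal).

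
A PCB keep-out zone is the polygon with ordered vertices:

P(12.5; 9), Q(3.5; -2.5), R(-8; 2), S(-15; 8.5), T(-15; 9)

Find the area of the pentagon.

Apply Gauss's area formula: 2A = Σ (x_i·y_{i+1} − x_{i+1}·y_i), indices taken mod 5.
Cross-terms: -62.75, -13, -38, -7.5, -247.5  ⇒  Σ = -368.75
Area = |Σ|/2 = 184.375.

184.375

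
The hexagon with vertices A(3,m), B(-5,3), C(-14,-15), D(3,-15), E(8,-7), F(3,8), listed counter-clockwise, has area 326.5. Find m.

Write out the shoelace sum; only the two edges meeting at A involve m:
2·Area = [(3·m − 3·8) + (3·3 − (-5)·m)] + 556
       = 8·m + 541 = 653
⇒ m = 14.

14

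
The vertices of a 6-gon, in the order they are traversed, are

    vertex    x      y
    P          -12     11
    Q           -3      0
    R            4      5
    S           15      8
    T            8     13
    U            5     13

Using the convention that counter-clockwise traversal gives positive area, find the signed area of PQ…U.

Σ = (33) + (-15) + (-43) + (131) + (39) + (211) = 356
Signed area = Σ/2 = 178 (positive ⇒ counter-clockwise traversal).

178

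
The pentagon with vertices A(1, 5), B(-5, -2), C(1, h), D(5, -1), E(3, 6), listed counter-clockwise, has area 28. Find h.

Write out the shoelace sum; only the two edges meeting at C involve h:
2·Area = [((-5)·h − 1·(-2)) + (1·(-1) − 5·h)] + 65
       = -10·h + 66 = 56
⇒ h = 1.

1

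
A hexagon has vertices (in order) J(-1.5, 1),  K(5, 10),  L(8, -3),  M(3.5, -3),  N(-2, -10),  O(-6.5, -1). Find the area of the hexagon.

120.25

Apply the shoelace formula: 2A = Σ (x_i·y_{i+1} − x_{i+1}·y_i), indices taken mod 6.
J→K: (-1.5)(10) − (5)(1) = -20
K→L: (5)(-3) − (8)(10) = -95
L→M: (8)(-3) − (3.5)(-3) = -13.5
M→N: (3.5)(-10) − (-2)(-3) = -41
N→O: (-2)(-1) − (-6.5)(-10) = -63
O→J: (-6.5)(1) − (-1.5)(-1) = -8
Σ = -240.5
Area = |Σ|/2 = 120.25.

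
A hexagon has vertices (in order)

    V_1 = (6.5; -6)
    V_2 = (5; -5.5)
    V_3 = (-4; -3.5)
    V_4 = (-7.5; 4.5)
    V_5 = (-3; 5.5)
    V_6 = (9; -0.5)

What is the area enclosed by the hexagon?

Σ = (-5.75) + (-39.5) + (-44.25) + (-27.75) + (-48) + (-50.75) = -216
Area = |Σ|/2 = 108.

108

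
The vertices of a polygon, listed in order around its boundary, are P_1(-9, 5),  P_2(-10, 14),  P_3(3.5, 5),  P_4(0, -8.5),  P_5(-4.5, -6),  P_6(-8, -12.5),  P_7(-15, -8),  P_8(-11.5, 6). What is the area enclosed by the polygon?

Apply the shoelace (surveyor's) formula: 2A = Σ (x_i·y_{i+1} − x_{i+1}·y_i), indices taken mod 8.
Σ = (-76) + (-99) + (-29.75) + (-38.25) + (8.25) + (-123.5) + (-182) + (-3.5) = -543.75
Area = |Σ|/2 = 271.875.

271.875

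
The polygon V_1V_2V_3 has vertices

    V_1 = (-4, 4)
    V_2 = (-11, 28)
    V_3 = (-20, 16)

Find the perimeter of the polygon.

60

|V_1V_2| = √((-7)² + (24)²) = √625 = 25
|V_2V_3| = √((-9)² + (-12)²) = √225 = 15
|V_3V_1| = √((16)² + (-12)²) = √400 = 20
Perimeter = 25 + 15 + 20 = 60.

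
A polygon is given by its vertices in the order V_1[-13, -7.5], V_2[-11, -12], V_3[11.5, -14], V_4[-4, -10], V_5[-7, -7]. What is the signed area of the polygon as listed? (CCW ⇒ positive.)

Σ = (73.5) + (292) + (-171) + (-42) + (-38.5) = 114
Signed area = Σ/2 = 57 (positive ⇒ counter-clockwise traversal).

57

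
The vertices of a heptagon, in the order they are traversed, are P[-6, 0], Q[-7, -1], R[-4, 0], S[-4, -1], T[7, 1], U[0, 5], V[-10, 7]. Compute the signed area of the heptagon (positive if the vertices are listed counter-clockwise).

68

Apply the shoelace (surveyor's) formula: 2A = Σ (x_i·y_{i+1} − x_{i+1}·y_i), indices taken mod 7.
P→Q: (-6)(-1) − (-7)(0) = 6
Q→R: (-7)(0) − (-4)(-1) = -4
R→S: (-4)(-1) − (-4)(0) = 4
S→T: (-4)(1) − (7)(-1) = 3
T→U: (7)(5) − (0)(1) = 35
U→V: (0)(7) − (-10)(5) = 50
V→P: (-10)(0) − (-6)(7) = 42
Σ = 136
Signed area = Σ/2 = 68 (positive ⇒ counter-clockwise traversal).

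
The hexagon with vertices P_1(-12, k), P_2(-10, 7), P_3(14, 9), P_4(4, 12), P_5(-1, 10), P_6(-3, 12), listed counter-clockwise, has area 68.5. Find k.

The doubled signed area Σ (x_i y_{i+1} − x_{i+1} y_i) is linear in k.
With k=0 it equals 74; the coefficient of k is 7 (from the two edges through P_1).
So 7·k + 74 = 2·68.5 = 137 ⇒ k = 9.

9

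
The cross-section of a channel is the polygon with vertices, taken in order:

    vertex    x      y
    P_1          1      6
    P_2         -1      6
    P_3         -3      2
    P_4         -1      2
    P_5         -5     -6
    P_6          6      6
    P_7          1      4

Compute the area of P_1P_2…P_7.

33

P_1→P_2: (1)(6) − (-1)(6) = 12
P_2→P_3: (-1)(2) − (-3)(6) = 16
P_3→P_4: (-3)(2) − (-1)(2) = -4
P_4→P_5: (-1)(-6) − (-5)(2) = 16
P_5→P_6: (-5)(6) − (6)(-6) = 6
P_6→P_7: (6)(4) − (1)(6) = 18
P_7→P_1: (1)(6) − (1)(4) = 2
Σ = 66
Area = |Σ|/2 = 33.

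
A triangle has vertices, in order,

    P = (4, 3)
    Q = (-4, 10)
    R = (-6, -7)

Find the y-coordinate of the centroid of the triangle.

2

Apply the shoelace (surveyor's) formula. First the cross-terms c_i = x_i·y_{i+1} − x_{i+1}·y_i:
  52, 88, 10  ⇒  2A = 150, A = 75.
Then Σ (y_i + y_{i+1})·c_i = 900, so ȳ = 900 / (6·75) = 2.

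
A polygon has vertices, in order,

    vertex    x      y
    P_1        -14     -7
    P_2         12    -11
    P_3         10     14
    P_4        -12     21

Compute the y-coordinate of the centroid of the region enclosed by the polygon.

628/159

Apply the shoelace formula. First the cross-terms c_i = x_i·y_{i+1} − x_{i+1}·y_i:
  238, 278, 378, 378  ⇒  2A = 1272, A = 636.
Then Σ (y_i + y_{i+1})·c_i = 15072, so ȳ = 15072 / (6·636) = 628/159.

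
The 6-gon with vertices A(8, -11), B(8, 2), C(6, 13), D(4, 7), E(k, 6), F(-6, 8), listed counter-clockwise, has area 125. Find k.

2

Write out the shoelace sum; only the two edges meeting at E involve k:
2·Area = [(4·6 − k·7) + (k·8 − (-6)·6)] + 188
       = 1·k + 248 = 250
⇒ k = 2.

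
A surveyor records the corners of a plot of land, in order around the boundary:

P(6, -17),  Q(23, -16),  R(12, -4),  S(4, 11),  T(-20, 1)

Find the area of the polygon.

550.5

Apply Gauss's area formula: 2A = Σ (x_i·y_{i+1} − x_{i+1}·y_i), indices taken mod 5.
Cross-terms: 295, 100, 148, 224, 334  ⇒  Σ = 1101
Area = |Σ|/2 = 550.5.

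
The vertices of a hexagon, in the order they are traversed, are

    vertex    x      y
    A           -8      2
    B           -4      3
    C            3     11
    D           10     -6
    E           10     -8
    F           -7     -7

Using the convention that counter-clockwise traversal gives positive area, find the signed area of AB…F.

-206.5

A→B: (-8)(3) − (-4)(2) = -16
B→C: (-4)(11) − (3)(3) = -53
C→D: (3)(-6) − (10)(11) = -128
D→E: (10)(-8) − (10)(-6) = -20
E→F: (10)(-7) − (-7)(-8) = -126
F→A: (-7)(2) − (-8)(-7) = -70
Σ = -413
Signed area = Σ/2 = -206.5 (negative ⇒ clockwise traversal).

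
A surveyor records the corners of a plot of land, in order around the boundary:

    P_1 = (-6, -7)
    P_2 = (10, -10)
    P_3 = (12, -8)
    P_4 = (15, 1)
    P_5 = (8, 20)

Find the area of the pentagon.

329

Σ = (130) + (40) + (132) + (292) + (64) = 658
Area = |Σ|/2 = 329.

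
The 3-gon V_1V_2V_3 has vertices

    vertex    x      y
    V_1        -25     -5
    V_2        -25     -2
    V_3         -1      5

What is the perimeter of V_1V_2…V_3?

|V_1V_2| = √((0)² + (3)²) = √9 = 3
|V_2V_3| = √((24)² + (7)²) = √625 = 25
|V_3V_1| = √((-24)² + (-10)²) = √676 = 26
Perimeter = 3 + 25 + 26 = 54.

54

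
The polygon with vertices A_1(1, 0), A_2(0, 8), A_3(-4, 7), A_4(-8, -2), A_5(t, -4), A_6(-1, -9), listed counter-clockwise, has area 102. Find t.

The doubled signed area Σ (x_i y_{i+1} − x_{i+1} y_i) is linear in t.
With t=0 it equals 141; the coefficient of t is -7 (from the two edges through A_5).
So -7·t + 141 = 2·102 = 204 ⇒ t = -9.

-9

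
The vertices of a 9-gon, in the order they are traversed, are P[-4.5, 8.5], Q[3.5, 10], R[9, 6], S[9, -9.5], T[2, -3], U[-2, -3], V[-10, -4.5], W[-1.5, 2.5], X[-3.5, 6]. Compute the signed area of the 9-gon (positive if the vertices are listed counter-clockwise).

-179.5

Σ = (-74.75) + (-69) + (-139.5) + (-8) + (-12) + (-21) + (-31.75) + (-0.25) + (-2.75) = -359
Signed area = Σ/2 = -179.5 (negative ⇒ clockwise traversal).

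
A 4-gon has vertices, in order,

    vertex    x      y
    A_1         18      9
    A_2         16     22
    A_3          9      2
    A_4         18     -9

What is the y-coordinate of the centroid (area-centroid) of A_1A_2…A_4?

Apply the shoelace (surveyor's) formula. First the cross-terms c_i = x_i·y_{i+1} − x_{i+1}·y_i:
  252, -166, -117, 324  ⇒  2A = 293, A = 146.5.
Then Σ (y_i + y_{i+1})·c_i = 4647, so ȳ = 4647 / (6·146.5) = 1549/293.

1549/293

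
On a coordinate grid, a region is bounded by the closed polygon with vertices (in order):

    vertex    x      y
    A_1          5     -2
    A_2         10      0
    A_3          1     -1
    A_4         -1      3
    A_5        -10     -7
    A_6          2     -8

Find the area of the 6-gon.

89.5

Cross-terms: 20, -10, 2, 37, 94, 36  ⇒  Σ = 179
Area = |Σ|/2 = 89.5.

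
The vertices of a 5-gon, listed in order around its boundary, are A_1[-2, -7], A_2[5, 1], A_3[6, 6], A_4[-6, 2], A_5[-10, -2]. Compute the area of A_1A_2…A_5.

101.5

Apply the shoelace formula: 2A = Σ (x_i·y_{i+1} − x_{i+1}·y_i), indices taken mod 5.
Σ = (33) + (24) + (48) + (32) + (66) = 203
Area = |Σ|/2 = 101.5.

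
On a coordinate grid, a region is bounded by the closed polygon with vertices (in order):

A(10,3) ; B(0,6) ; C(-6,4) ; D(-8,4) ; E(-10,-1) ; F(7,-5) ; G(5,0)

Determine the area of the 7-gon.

124.5

Apply the surveyor's formula: 2A = Σ (x_i·y_{i+1} − x_{i+1}·y_i), indices taken mod 7.
Σ = (60) + (36) + (8) + (48) + (57) + (25) + (15) = 249
Area = |Σ|/2 = 124.5.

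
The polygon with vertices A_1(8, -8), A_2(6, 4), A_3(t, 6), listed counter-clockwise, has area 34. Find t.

0

Write out the shoelace sum; only the two edges meeting at A_3 involve t:
2·Area = [(6·6 − t·4) + (t·(-8) − 8·6)] + 80
       = -12·t + 68 = 68
⇒ t = 0.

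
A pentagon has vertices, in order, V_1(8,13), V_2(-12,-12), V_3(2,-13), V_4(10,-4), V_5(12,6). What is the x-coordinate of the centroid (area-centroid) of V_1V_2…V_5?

660/289

Apply the shoelace (surveyor's) formula. First the cross-terms c_i = x_i·y_{i+1} − x_{i+1}·y_i:
  60, 180, 122, 108, 108  ⇒  2A = 578, A = 289.
Then Σ (x_i + x_{i+1})·c_i = 3960, so x̄ = 3960 / (6·289) = 660/289.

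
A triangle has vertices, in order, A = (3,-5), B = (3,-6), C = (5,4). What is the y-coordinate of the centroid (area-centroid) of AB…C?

Apply the surveyor's formula. First the cross-terms c_i = x_i·y_{i+1} − x_{i+1}·y_i:
  -3, 42, -37  ⇒  2A = 2, A = 1.
Then Σ (y_i + y_{i+1})·c_i = -14, so ȳ = -14 / (6·1) = -7/3.

-7/3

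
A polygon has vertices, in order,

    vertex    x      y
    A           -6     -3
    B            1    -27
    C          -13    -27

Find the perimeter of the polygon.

|AB| = √((7)² + (-24)²) = √625 = 25
|BC| = √((-14)² + (0)²) = √196 = 14
|CA| = √((7)² + (24)²) = √625 = 25
Perimeter = 25 + 14 + 25 = 64.

64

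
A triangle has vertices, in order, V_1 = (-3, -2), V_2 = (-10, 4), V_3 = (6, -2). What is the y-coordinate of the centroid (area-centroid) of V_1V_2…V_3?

Apply the shoelace formula. First the cross-terms c_i = x_i·y_{i+1} − x_{i+1}·y_i:
  -32, -4, -18  ⇒  2A = -54, A = -27.
Then Σ (y_i + y_{i+1})·c_i = 0, so ȳ = 0 / (6·(-27)) = 0.

0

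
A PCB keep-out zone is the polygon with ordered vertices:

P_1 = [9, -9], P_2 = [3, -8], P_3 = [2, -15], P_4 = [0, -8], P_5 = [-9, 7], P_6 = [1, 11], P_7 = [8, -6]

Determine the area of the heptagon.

P_1→P_2: (9)(-8) − (3)(-9) = -45
P_2→P_3: (3)(-15) − (2)(-8) = -29
P_3→P_4: (2)(-8) − (0)(-15) = -16
P_4→P_5: (0)(7) − (-9)(-8) = -72
P_5→P_6: (-9)(11) − (1)(7) = -106
P_6→P_7: (1)(-6) − (8)(11) = -94
P_7→P_1: (8)(-9) − (9)(-6) = -18
Σ = -380
Area = |Σ|/2 = 190.

190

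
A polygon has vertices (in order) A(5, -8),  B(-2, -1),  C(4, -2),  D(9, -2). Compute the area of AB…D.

32.5

Apply the surveyor's formula: 2A = Σ (x_i·y_{i+1} − x_{i+1}·y_i), indices taken mod 4.
A→B: (5)(-1) − (-2)(-8) = -21
B→C: (-2)(-2) − (4)(-1) = 8
C→D: (4)(-2) − (9)(-2) = 10
D→A: (9)(-8) − (5)(-2) = -62
Σ = -65
Area = |Σ|/2 = 32.5.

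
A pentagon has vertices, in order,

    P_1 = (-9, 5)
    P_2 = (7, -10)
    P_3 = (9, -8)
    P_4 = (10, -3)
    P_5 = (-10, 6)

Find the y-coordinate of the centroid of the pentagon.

-167/66

Apply the shoelace formula. First the cross-terms c_i = x_i·y_{i+1} − x_{i+1}·y_i:
  55, 34, 53, 30, 4  ⇒  2A = 176, A = 88.
Then Σ (y_i + y_{i+1})·c_i = -1336, so ȳ = -1336 / (6·88) = -167/66.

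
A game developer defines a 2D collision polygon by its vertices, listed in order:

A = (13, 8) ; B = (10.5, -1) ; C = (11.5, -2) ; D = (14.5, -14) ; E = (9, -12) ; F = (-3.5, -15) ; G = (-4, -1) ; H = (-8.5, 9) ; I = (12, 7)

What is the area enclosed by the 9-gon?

363.5

Σ = (-97) + (-9.5) + (-132) + (-48) + (-177) + (-56.5) + (-44.5) + (-167.5) + (5) = -727
Area = |Σ|/2 = 363.5.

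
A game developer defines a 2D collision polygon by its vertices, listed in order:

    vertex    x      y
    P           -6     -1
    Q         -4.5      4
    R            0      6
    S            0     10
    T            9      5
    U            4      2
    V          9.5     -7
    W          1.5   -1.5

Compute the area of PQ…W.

104.375

Σ = (-28.5) + (-27) + (0) + (-90) + (-2) + (-47) + (-3.75) + (-10.5) = -208.75
Area = |Σ|/2 = 104.375.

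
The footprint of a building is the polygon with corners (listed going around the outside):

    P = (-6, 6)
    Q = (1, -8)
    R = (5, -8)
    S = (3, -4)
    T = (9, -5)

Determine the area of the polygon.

61.5

Apply the shoelace formula: 2A = Σ (x_i·y_{i+1} − x_{i+1}·y_i), indices taken mod 5.
Σ = (42) + (32) + (4) + (21) + (24) = 123
Area = |Σ|/2 = 61.5.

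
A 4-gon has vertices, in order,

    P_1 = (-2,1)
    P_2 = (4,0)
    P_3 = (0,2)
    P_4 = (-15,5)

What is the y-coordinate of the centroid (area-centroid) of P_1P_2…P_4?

Apply the shoelace formula. First the cross-terms c_i = x_i·y_{i+1} − x_{i+1}·y_i:
  -4, 8, 30, -5  ⇒  2A = 29, A = 14.5.
Then Σ (y_i + y_{i+1})·c_i = 192, so ȳ = 192 / (6·14.5) = 64/29.

64/29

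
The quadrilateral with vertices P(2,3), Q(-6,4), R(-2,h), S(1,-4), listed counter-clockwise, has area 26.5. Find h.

0

Write out the shoelace sum; only the two edges meeting at R involve h:
2·Area = [((-6)·h − (-2)·4) + ((-2)·(-4) − 1·h)] + 37
       = -7·h + 53 = 53
⇒ h = 0.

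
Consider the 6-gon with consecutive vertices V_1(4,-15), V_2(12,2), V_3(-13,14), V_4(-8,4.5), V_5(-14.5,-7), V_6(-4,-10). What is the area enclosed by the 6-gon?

386.875

Apply Gauss's area formula: 2A = Σ (x_i·y_{i+1} − x_{i+1}·y_i), indices taken mod 6.
V_1→V_2: (4)(2) − (12)(-15) = 188
V_2→V_3: (12)(14) − (-13)(2) = 194
V_3→V_4: (-13)(4.5) − (-8)(14) = 53.5
V_4→V_5: (-8)(-7) − (-14.5)(4.5) = 121.25
V_5→V_6: (-14.5)(-10) − (-4)(-7) = 117
V_6→V_1: (-4)(-15) − (4)(-10) = 100
Σ = 773.75
Area = |Σ|/2 = 386.875.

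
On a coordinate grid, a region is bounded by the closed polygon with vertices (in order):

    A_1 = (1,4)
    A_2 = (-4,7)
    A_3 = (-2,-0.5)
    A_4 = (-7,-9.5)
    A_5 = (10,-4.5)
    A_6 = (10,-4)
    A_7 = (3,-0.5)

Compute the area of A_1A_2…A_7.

Cross-terms: 23, 16, 15.5, 126.5, 5, 7, 12.5  ⇒  Σ = 205.5
Area = |Σ|/2 = 102.75.

102.75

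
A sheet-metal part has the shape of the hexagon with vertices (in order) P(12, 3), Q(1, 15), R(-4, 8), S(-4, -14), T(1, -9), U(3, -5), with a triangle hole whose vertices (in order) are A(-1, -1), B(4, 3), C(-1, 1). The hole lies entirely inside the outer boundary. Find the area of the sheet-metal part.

Outer boundary:
Σ = (177) + (68) + (88) + (50) + (22) + (69) = 474
Area = |Σ|/2 = 237.
Hole:
Apply the shoelace formula: 2A = Σ (x_i·y_{i+1} − x_{i+1}·y_i), indices taken mod 3.
Σ = (1) + (7) + (2) = 10
Area = |Σ|/2 = 5.
Net area = 237 − 5 = 232.

232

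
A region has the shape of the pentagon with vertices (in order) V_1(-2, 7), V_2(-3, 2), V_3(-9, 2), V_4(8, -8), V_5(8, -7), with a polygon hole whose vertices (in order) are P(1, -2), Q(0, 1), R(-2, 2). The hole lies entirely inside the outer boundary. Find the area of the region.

Outer boundary:
Apply the shoelace (surveyor's) formula: 2A = Σ (x_i·y_{i+1} − x_{i+1}·y_i), indices taken mod 5.
Σ = (17) + (12) + (56) + (8) + (42) = 135
Area = |Σ|/2 = 67.5.
Hole:
Apply Gauss's area formula: 2A = Σ (x_i·y_{i+1} − x_{i+1}·y_i), indices taken mod 3.
Σ = (1) + (2) + (2) = 5
Area = |Σ|/2 = 2.5.
Net area = 67.5 − 2.5 = 65.

65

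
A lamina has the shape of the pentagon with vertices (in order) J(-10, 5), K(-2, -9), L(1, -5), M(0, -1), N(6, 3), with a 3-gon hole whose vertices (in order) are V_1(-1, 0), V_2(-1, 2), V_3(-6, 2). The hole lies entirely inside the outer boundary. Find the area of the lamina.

Outer boundary:
Apply the shoelace formula: 2A = Σ (x_i·y_{i+1} − x_{i+1}·y_i), indices taken mod 5.
J→K: (-10)(-9) − (-2)(5) = 100
K→L: (-2)(-5) − (1)(-9) = 19
L→M: (1)(-1) − (0)(-5) = -1
M→N: (0)(3) − (6)(-1) = 6
N→J: (6)(5) − (-10)(3) = 60
Σ = 184
Area = |Σ|/2 = 92.
Hole:
Σ = (-2) + (10) + (2) = 10
Area = |Σ|/2 = 5.
Net area = 92 − 5 = 87.

87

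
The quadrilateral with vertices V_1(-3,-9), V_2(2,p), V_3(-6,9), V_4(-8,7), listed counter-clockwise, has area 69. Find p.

-7

Write out the shoelace sum; only the two edges meeting at V_2 involve p:
2·Area = [((-3)·p − 2·(-9)) + (2·9 − (-6)·p)] + 123
       = 3·p + 159 = 138
⇒ p = -7.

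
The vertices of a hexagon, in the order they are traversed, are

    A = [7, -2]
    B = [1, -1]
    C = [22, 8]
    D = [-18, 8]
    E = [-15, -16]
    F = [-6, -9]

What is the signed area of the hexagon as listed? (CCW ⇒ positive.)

433.5

Σ = (-5) + (30) + (320) + (408) + (39) + (75) = 867
Signed area = Σ/2 = 433.5 (positive ⇒ counter-clockwise traversal).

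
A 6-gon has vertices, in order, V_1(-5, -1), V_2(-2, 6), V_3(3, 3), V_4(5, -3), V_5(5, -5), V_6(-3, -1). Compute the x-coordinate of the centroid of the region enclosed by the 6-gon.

29/84

Apply the shoelace formula. First the cross-terms c_i = x_i·y_{i+1} − x_{i+1}·y_i:
  -32, -24, -24, -10, -20, -2  ⇒  2A = -112, A = -56.
Then Σ (x_i + x_{i+1})·c_i = -116, so x̄ = -116 / (6·(-56)) = 29/84.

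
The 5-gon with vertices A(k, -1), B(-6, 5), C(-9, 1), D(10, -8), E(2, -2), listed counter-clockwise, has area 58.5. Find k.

4

The doubled signed area Σ (x_i y_{i+1} − x_{i+1} y_i) is linear in k.
With k=0 it equals 89; the coefficient of k is 7 (from the two edges through A).
So 7·k + 89 = 2·58.5 = 117 ⇒ k = 4.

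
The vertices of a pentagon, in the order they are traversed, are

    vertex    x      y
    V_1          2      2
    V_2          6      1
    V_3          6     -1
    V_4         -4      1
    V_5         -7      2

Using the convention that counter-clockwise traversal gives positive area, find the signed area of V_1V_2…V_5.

Cross-terms: -10, -12, 2, -1, -18  ⇒  Σ = -39
Signed area = Σ/2 = -19.5 (negative ⇒ clockwise traversal).

-19.5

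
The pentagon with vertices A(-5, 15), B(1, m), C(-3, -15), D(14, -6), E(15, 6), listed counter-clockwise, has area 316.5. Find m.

Write out the shoelace sum; only the two edges meeting at B involve m:
2·Area = [((-5)·m − 1·15) + (1·(-15) − (-3)·m)] + 657
       = -2·m + 627 = 633
⇒ m = -3.

-3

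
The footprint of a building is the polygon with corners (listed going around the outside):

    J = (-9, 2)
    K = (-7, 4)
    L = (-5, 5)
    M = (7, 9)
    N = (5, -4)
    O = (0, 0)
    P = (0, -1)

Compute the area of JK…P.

Cross-terms: -22, -15, -80, -73, 0, 0, -9  ⇒  Σ = -199
Area = |Σ|/2 = 99.5.

99.5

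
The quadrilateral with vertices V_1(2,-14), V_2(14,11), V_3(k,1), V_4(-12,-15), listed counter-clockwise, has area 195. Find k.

2

Write out the shoelace sum; only the two edges meeting at V_3 involve k:
2·Area = [(14·1 − k·11) + (k·(-15) − (-12)·1)] + 416
       = -26·k + 442 = 390
⇒ k = 2.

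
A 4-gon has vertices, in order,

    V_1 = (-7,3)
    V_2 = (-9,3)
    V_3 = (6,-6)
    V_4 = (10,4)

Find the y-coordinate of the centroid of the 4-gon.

83/276

Apply the shoelace formula. First the cross-terms c_i = x_i·y_{i+1} − x_{i+1}·y_i:
  6, 36, 84, 58  ⇒  2A = 184, A = 92.
Then Σ (y_i + y_{i+1})·c_i = 166, so ȳ = 166 / (6·92) = 83/276.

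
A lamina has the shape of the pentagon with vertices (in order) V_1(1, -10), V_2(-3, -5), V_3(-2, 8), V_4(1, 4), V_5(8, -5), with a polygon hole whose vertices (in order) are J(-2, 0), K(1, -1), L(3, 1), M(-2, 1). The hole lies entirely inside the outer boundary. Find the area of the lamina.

92

Outer boundary:
Apply the shoelace formula: 2A = Σ (x_i·y_{i+1} − x_{i+1}·y_i), indices taken mod 5.
Σ = (-35) + (-34) + (-16) + (-37) + (-75) = -197
Area = |Σ|/2 = 98.5.
Hole:
Σ = (2) + (4) + (5) + (2) = 13
Area = |Σ|/2 = 6.5.
Net area = 98.5 − 6.5 = 92.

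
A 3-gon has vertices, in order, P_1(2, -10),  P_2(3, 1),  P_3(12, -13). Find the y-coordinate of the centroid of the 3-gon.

Apply the shoelace formula. First the cross-terms c_i = x_i·y_{i+1} − x_{i+1}·y_i:
  32, -51, -94  ⇒  2A = -113, A = -56.5.
Then Σ (y_i + y_{i+1})·c_i = 2486, so ȳ = 2486 / (6·(-56.5)) = -22/3.

-22/3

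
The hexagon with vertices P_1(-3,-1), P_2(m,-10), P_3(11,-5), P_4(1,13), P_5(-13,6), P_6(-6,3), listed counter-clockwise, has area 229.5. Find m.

Write out the shoelace sum; only the two edges meeting at P_2 involve m:
2·Area = [((-3)·(-10) − m·(-1)) + (m·(-5) − 11·(-10))] + 335
       = -4·m + 475 = 459
⇒ m = 4.

4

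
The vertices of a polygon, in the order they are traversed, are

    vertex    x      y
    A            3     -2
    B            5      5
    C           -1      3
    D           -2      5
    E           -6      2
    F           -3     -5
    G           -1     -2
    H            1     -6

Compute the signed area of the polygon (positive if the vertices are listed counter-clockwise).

66.5

Apply the shoelace (surveyor's) formula: 2A = Σ (x_i·y_{i+1} − x_{i+1}·y_i), indices taken mod 8.
Σ = (25) + (20) + (1) + (26) + (36) + (1) + (8) + (16) = 133
Signed area = Σ/2 = 66.5 (positive ⇒ counter-clockwise traversal).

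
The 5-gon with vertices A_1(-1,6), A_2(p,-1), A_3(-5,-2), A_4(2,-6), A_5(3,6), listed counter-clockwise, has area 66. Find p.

-6

Write out the shoelace sum; only the two edges meeting at A_2 involve p:
2·Area = [((-1)·(-1) − p·6) + (p·(-2) − (-5)·(-1))] + 88
       = -8·p + 84 = 132
⇒ p = -6.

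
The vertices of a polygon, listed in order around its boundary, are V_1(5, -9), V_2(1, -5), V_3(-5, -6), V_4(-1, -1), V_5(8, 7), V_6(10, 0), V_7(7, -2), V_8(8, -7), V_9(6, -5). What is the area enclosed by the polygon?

98.5

Apply Gauss's area formula: 2A = Σ (x_i·y_{i+1} − x_{i+1}·y_i), indices taken mod 9.
Σ = (-16) + (-31) + (-1) + (1) + (-70) + (-20) + (-33) + (2) + (-29) = -197
Area = |Σ|/2 = 98.5.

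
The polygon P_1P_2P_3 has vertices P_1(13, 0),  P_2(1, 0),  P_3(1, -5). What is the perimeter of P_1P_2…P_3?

|P_1P_2| = √((-12)² + (0)²) = √144 = 12
|P_2P_3| = √((0)² + (-5)²) = √25 = 5
|P_3P_1| = √((12)² + (5)²) = √169 = 13
Perimeter = 12 + 5 + 13 = 30.

30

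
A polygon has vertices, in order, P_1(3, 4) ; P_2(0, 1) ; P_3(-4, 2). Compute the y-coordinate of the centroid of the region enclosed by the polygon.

7/3

Apply the shoelace (surveyor's) formula. First the cross-terms c_i = x_i·y_{i+1} − x_{i+1}·y_i:
  3, 4, -22  ⇒  2A = -15, A = -7.5.
Then Σ (y_i + y_{i+1})·c_i = -105, so ȳ = -105 / (6·(-7.5)) = 7/3.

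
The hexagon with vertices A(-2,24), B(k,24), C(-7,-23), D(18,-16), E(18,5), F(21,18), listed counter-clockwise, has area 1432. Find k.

-23

Write out the shoelace sum; only the two edges meeting at B involve k:
2·Area = [((-2)·24 − k·24) + (k·(-23) − (-7)·24)] + 1663
       = -47·k + 1783 = 2864
⇒ k = -23.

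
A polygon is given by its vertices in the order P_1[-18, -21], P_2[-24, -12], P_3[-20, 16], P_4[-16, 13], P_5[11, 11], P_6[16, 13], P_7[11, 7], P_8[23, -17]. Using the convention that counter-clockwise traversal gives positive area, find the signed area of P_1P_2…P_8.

-1218

Apply the surveyor's formula: 2A = Σ (x_i·y_{i+1} − x_{i+1}·y_i), indices taken mod 8.
Σ = (-288) + (-624) + (-4) + (-319) + (-33) + (-31) + (-348) + (-789) = -2436
Signed area = Σ/2 = -1218 (negative ⇒ clockwise traversal).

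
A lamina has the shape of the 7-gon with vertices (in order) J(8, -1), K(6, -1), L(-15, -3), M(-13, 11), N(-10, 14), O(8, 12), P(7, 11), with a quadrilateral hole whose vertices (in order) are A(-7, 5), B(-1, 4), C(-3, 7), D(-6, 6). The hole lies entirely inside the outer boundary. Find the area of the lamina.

Outer boundary:
Apply the shoelace formula: 2A = Σ (x_i·y_{i+1} − x_{i+1}·y_i), indices taken mod 7.
Σ = (-2) + (-33) + (-204) + (-72) + (-232) + (4) + (-95) = -634
Area = |Σ|/2 = 317.
Hole:
Σ = (-23) + (5) + (24) + (12) = 18
Area = |Σ|/2 = 9.
Net area = 317 − 9 = 308.

308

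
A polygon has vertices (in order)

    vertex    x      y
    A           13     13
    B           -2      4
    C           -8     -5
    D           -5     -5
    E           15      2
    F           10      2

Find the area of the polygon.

157

Apply the shoelace (surveyor's) formula: 2A = Σ (x_i·y_{i+1} − x_{i+1}·y_i), indices taken mod 6.
Σ = (78) + (42) + (15) + (65) + (10) + (104) = 314
Area = |Σ|/2 = 157.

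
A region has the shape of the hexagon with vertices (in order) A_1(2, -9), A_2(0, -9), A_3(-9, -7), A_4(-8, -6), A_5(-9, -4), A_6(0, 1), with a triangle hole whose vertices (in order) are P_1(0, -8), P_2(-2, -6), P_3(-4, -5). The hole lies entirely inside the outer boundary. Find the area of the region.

Outer boundary:
Apply the shoelace (surveyor's) formula: 2A = Σ (x_i·y_{i+1} − x_{i+1}·y_i), indices taken mod 6.
Σ = (-18) + (-81) + (-2) + (-22) + (-9) + (-2) = -134
Area = |Σ|/2 = 67.
Hole:
Apply the shoelace formula: 2A = Σ (x_i·y_{i+1} − x_{i+1}·y_i), indices taken mod 3.
Cross-terms: -16, -14, 32  ⇒  Σ = 2
Area = |Σ|/2 = 1.
Net area = 67 − 1 = 66.

66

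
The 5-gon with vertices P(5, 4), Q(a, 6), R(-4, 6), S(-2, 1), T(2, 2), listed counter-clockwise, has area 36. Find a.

9

The doubled signed area Σ (x_i y_{i+1} − x_{i+1} y_i) is linear in a.
With a=0 it equals 54; the coefficient of a is 2 (from the two edges through Q).
So 2·a + 54 = 2·36 = 72 ⇒ a = 9.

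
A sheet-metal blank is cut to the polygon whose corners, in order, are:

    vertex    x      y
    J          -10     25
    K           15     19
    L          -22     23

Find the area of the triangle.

61

Apply the shoelace formula: 2A = Σ (x_i·y_{i+1} − x_{i+1}·y_i), indices taken mod 3.
Σ = (-565) + (763) + (-320) = -122
Area = |Σ|/2 = 61.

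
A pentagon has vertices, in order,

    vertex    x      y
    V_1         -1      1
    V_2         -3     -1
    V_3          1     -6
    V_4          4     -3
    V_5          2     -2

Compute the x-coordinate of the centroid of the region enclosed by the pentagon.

13/42

Apply the shoelace (surveyor's) formula. First the cross-terms c_i = x_i·y_{i+1} − x_{i+1}·y_i:
  4, 19, 21, -2, 0  ⇒  2A = 42, A = 21.
Then Σ (x_i + x_{i+1})·c_i = 39, so x̄ = 39 / (6·21) = 13/42.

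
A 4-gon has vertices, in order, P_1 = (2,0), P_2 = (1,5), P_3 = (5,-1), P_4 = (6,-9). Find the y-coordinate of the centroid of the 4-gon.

-58/37

Apply the shoelace formula. First the cross-terms c_i = x_i·y_{i+1} − x_{i+1}·y_i:
  10, -26, -39, 18  ⇒  2A = -37, A = -18.5.
Then Σ (y_i + y_{i+1})·c_i = 174, so ȳ = 174 / (6·(-18.5)) = -58/37.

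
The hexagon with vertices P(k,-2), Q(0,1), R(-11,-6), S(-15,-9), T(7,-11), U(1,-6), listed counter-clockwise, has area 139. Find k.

9

Write out the shoelace sum; only the two edges meeting at P involve k:
2·Area = [(1·(-2) − k·(-6)) + (k·1 − 0·(-2))] + 217
       = 7·k + 215 = 278
⇒ k = 9.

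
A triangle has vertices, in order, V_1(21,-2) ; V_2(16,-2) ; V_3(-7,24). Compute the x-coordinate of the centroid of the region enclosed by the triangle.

Apply the shoelace (surveyor's) formula. First the cross-terms c_i = x_i·y_{i+1} − x_{i+1}·y_i:
  -10, 370, -490  ⇒  2A = -130, A = -65.
Then Σ (x_i + x_{i+1})·c_i = -3900, so x̄ = -3900 / (6·(-65)) = 10.

10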